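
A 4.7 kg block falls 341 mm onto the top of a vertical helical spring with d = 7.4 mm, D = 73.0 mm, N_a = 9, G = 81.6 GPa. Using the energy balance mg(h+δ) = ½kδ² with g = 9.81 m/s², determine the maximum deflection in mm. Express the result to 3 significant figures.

k = Gd⁴/(8D³N_a) = (81.6×10³)(7.4⁴)/(8·73.0³·9) = 8.7361 N/mm
W = mg = 4.7 × 9.81 = 46.107 N
½kδ² − Wδ − Wh = 0 → δ = (W + √(W² + 2kWh))/k
δ = (46.107 + √(2125.9 + 274705))/8.7361 = (46.107 + 526.15)/8.7361 = 65.505 mm

65.5 mm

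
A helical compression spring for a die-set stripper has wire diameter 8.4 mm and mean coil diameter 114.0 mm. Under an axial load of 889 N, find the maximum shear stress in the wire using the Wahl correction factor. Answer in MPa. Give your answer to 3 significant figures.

Spring index C = D/d = 114.0/8.4 = 13.5714
K_W = (4C−1)/(4C−4) + 0.615/C = 53.286/50.286 + 0.0453 = 1.1050
τ₀ = 8FD/(πd³) = 8·889·114.0/(π·8.4³) = 810768/1862 = 435.42 MPa
τ_max = K·τ₀ = 1.1050 × 435.42 = 481.13 MPa

481 MPa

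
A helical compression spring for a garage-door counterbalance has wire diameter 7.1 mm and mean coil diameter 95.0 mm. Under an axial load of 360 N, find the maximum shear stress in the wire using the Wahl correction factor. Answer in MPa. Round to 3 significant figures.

Spring index C = D/d = 95.0/7.1 = 13.3803
K_W = (4C−1)/(4C−4) + 0.615/C = 52.521/49.521 + 0.0460 = 1.1065
τ₀ = 8FD/(πd³) = 8·360·95.0/(π·7.1³) = 273600/1124.4 = 243.33 MPa
τ_max = K·τ₀ = 1.1065 × 243.33 = 269.25 MPa

269 MPa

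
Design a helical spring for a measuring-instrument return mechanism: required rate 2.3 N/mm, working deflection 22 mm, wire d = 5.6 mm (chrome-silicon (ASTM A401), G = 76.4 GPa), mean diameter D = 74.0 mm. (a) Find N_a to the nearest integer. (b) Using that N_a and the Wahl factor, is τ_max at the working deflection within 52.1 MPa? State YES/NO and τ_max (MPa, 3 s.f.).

(a) 10 coils; (b) NO, τ_max = 60.6 MPa

N_a = Gd⁴/(8D³k) = (76.4×10³)(5.6⁴)/(8·74.0³·2.3) = 10.08 → N_a = 10
Actual rate k = Gd⁴/(8D³·10) = 2.3177 N/mm
Working load F = kδ = 2.3177·22 = 50.99 N
C = 74.0/5.6 = 13.2143; K_W = (4C−1)/(4C−4)+0.615/C = 1.1079
τ_max = K_W·8FD/(πd³) = 1.1079·54.713 = 60.619 MPa
τ_max > 52.1 MPa → exceeds allowable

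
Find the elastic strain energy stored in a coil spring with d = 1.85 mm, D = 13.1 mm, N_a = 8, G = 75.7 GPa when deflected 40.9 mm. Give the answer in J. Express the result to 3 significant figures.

5.15 J

k = Gd⁴/(8D³N_a) = (75.7×10³)(1.85⁴)/(8·13.1³·8) = 6.163 N/mm
U = ½kδ² = 0.5 × 6.163 × 40.9² = 5154.7 N·mm = 5.1547 J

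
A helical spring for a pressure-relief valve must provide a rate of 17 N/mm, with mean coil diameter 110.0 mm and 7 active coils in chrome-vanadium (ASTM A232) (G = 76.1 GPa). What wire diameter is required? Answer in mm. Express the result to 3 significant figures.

d = (8D³N_a·k / G)^(1/4) = (8·110.0³·7·17 / (76.1×10³))^0.25
  = (16651)^0.25 = 11.3595 mm

11.4 mm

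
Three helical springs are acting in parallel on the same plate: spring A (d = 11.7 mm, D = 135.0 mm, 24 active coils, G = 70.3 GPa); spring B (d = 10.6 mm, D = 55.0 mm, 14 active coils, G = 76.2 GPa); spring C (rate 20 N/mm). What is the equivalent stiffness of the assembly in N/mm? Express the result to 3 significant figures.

k_A = Gd⁴/(8D³N_a) = (70.3×10³)(11.7⁴)/(8·135.0³·24) = 2.7887 N/mm
k_B = Gd⁴/(8D³N_a) = (76.2×10³)(10.6⁴)/(8·55.0³·14) = 51.626 N/mm
Parallel: k_eq = 2.7887 + 51.626 + 20 = 74.415 N/mm

74.4 N/mm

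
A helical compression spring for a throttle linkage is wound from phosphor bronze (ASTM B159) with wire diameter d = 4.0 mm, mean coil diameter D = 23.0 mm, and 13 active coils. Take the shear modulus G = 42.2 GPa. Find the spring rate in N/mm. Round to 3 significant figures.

k = Gd⁴/(8D³N_a) = (42.2×10³ × 4.0⁴) / (8 × 23.0³ × 13)
  = 1.08032e+07 / 1.26537e+06 = 8.5376 N/mm

8.54 N/mm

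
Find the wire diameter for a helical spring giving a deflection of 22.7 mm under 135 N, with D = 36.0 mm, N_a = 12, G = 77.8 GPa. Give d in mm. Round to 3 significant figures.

Required rate k = F/δ = 135/22.7 = 5.9471 N/mm
d = (8D³N_a·k / G)^(1/4) = (8·36.0³·12·5.9471 / (77.8×10³))^0.25
  = (342.38)^0.25 = 4.3016 mm

4.30 mm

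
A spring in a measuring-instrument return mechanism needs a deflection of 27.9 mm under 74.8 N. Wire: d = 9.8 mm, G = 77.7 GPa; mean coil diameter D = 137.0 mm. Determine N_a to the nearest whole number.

Required rate k = F/δ = 74.8/27.9 = 2.681 N/mm
N_a = Gd⁴/(8D³k) = (77.7×10³ × 9.8⁴)/(8 × 137.0³ × 2.681)
    = 7.1668e+08 / 5.51505e+07 = 12.99 → 13 coils

13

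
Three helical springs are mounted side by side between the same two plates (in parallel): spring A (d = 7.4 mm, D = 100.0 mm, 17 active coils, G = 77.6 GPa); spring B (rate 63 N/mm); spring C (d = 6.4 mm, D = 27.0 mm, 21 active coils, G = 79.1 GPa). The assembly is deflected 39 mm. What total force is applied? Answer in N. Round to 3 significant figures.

4090 N

k_A = Gd⁴/(8D³N_a) = (77.6×10³)(7.4⁴)/(8·100.0³·17) = 1.711 N/mm
k_C = Gd⁴/(8D³N_a) = (79.1×10³)(6.4⁴)/(8·27.0³·21) = 40.132 N/mm
Parallel: k_eq = 1.711 + 63 + 40.132 = 104.84 N/mm
F = k_eq·δ = 104.84·39 = 4088.9 N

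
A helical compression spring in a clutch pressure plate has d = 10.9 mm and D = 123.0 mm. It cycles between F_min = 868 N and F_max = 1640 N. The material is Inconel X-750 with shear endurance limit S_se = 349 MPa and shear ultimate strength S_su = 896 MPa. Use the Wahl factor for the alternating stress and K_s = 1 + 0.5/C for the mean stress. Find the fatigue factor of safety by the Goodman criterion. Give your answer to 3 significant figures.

C = D/d = 123.0/10.9 = 11.2844; K_W = (4C−1)/(4C−4)+0.615/C = 1.1274; K_s = 1+0.5/C = 1.0443
F_a = (F_max−F_min)/2 = 386 N; F_m = (F_max+F_min)/2 = 1254 N
τ_a = K_W·8F_aD/(πd³) = 1.1274 × 93.358 = 105.25 MPa
τ_m = K_s·8F_mD/(πd³) = 1.0443 × 303.29 = 316.73 MPa
Goodman: 1/n_f = τ_a/S_se + τ_m/S_su = 105.25/349 + 316.73/896 = 0.30159 + 0.35350 = 0.65508
n_f = 1/0.65508 = 1.527

1.53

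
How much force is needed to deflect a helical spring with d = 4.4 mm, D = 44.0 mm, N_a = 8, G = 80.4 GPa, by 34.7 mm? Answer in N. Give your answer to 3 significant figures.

k = Gd⁴/(8D³N_a) = (80.4×10³)(4.4⁴)/(8·44.0³·8) = 5.5275 N/mm
F = k·δ = 5.5275 × 34.7 = 191.8 N

192 N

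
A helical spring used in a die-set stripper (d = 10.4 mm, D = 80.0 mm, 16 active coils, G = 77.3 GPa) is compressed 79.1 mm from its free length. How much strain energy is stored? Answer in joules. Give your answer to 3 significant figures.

43.2 J

k = Gd⁴/(8D³N_a) = (77.3×10³)(10.4⁴)/(8·80.0³·16) = 13.799 N/mm
U = ½kδ² = 0.5 × 13.799 × 79.1² = 43167 N·mm = 43.167 J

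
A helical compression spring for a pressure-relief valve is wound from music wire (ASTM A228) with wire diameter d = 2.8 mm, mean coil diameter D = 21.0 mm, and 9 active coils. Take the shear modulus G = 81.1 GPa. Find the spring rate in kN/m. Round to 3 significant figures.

k = Gd⁴/(8D³N_a) = (81.1×10³ × 2.8⁴) / (8 × 21.0³ × 9)
  = 4.98486e+06 / 666792 = 7.4759 N/mm

7.48 kN/m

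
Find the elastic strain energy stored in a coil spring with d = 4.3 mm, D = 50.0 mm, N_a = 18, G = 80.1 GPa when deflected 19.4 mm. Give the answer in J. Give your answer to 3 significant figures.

0.286 J

k = Gd⁴/(8D³N_a) = (80.1×10³)(4.3⁴)/(8·50.0³·18) = 1.5214 N/mm
U = ½kδ² = 0.5 × 1.5214 × 19.4² = 286.29 N·mm = 0.28629 J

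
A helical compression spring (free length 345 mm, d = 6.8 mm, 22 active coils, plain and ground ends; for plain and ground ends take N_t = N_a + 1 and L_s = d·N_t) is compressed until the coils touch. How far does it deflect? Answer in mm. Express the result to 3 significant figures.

N_t = 23; L_s = 6.8·23 = 156.4 mm
δ_solid = L₀ − L_s = 345 − 156.4 = 188.6 mm

189 mm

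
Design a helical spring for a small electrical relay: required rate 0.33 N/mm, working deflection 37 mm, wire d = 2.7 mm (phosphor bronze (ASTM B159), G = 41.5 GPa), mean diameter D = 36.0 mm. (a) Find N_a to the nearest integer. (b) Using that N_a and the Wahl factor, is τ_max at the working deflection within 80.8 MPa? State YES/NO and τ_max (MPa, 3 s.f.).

(a) 18 coils; (b) YES, τ_max = 62.6 MPa

N_a = Gd⁴/(8D³k) = (41.5×10³)(2.7⁴)/(8·36.0³·0.33) = 17.91 → N_a = 18
Actual rate k = Gd⁴/(8D³·18) = 0.32827 N/mm
Working load F = kδ = 0.32827·37 = 12.146 N
C = 36.0/2.7 = 13.3333; K_W = (4C−1)/(4C−4)+0.615/C = 1.1069
τ_max = K_W·8FD/(πd³) = 1.1069·56.57 = 62.619 MPa
τ_max ≤ 80.8 MPa → acceptable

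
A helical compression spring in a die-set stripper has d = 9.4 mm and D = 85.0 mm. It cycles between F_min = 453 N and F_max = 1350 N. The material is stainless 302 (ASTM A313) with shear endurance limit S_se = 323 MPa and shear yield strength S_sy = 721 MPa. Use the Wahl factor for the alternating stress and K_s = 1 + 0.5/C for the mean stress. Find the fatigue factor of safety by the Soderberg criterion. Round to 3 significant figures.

C = D/d = 85.0/9.4 = 9.0426; K_W = (4C−1)/(4C−4)+0.615/C = 1.1613; K_s = 1+0.5/C = 1.0553
F_a = (F_max−F_min)/2 = 448.5 N; F_m = (F_max+F_min)/2 = 901.5 N
τ_a = K_W·8F_aD/(πd³) = 1.1613 × 116.88 = 135.73 MPa
τ_m = K_s·8F_mD/(πd³) = 1.0553 × 234.93 = 247.92 MPa
Soderberg: 1/n_f = τ_a/S_se + τ_m/S_sy = 135.73/323 + 247.92/721 = 0.42021 + 0.34386 = 0.76407
n_f = 1/0.76407 = 1.309

1.31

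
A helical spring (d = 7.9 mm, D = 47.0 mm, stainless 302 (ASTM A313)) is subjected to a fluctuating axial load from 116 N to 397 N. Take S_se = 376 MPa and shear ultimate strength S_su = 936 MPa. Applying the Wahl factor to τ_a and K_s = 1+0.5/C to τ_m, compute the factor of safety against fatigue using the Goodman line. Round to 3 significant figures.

C = D/d = 47.0/7.9 = 5.9494; K_W = (4C−1)/(4C−4)+0.615/C = 1.2549; K_s = 1+0.5/C = 1.0840
F_a = (F_max−F_min)/2 = 140.5 N; F_m = (F_max+F_min)/2 = 256.5 N
τ_a = K_W·8F_aD/(πd³) = 1.2549 × 34.106 = 42.8 MPa
τ_m = K_s·8F_mD/(πd³) = 1.0840 × 62.265 = 67.498 MPa
Goodman: 1/n_f = τ_a/S_se + τ_m/S_su = 42.8/376 + 67.498/936 = 0.11383 + 0.07211 = 0.18594
n_f = 1/0.18594 = 5.378

5.38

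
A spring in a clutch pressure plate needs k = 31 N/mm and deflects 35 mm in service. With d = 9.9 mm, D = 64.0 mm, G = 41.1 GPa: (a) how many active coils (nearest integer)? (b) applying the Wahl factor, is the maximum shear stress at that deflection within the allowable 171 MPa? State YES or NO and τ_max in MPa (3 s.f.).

(a) 6 coils; (b) NO, τ_max = 227 MPa

N_a = Gd⁴/(8D³k) = (41.1×10³)(9.9⁴)/(8·64.0³·31) = 6.073 → N_a = 6
Actual rate k = Gd⁴/(8D³·6) = 31.376 N/mm
Working load F = kδ = 31.376·35 = 1098.2 N
C = 64.0/9.9 = 6.4646; K_W = (4C−1)/(4C−4)+0.615/C = 1.2324
τ_max = K_W·8FD/(πd³) = 1.2324·184.45 = 227.32 MPa
τ_max > 171 MPa → exceeds allowable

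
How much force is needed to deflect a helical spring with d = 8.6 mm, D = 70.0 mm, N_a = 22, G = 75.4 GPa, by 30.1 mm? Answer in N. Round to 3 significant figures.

k = Gd⁴/(8D³N_a) = (75.4×10³)(8.6⁴)/(8·70.0³·22) = 6.8322 N/mm
F = k·δ = 6.8322 × 30.1 = 205.65 N

206 N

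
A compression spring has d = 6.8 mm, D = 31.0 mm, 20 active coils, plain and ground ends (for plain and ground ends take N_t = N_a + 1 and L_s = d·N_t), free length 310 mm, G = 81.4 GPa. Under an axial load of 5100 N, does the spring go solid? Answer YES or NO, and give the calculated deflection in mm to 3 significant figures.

k = Gd⁴/(8D³N_a) = (81.4×10³)(6.8⁴)/(8·31.0³·20) = 36.514 N/mm
N_t = 21; L_s = 6.8·21 = 142.8 mm; δ_solid = L₀ − L_s = 310 − 142.8 = 167.2 mm
δ = F/k = 5100/36.514 = 139.67 mm
δ < δ_solid → spring does not go solid

NO, δ = 140 mm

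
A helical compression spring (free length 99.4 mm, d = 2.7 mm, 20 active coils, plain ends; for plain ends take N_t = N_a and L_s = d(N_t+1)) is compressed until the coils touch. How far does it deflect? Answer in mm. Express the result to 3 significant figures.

N_t = 20; L_s = 2.7·21 = 56.7 mm
δ_solid = L₀ − L_s = 99.4 − 56.7 = 42.7 mm

42.7 mm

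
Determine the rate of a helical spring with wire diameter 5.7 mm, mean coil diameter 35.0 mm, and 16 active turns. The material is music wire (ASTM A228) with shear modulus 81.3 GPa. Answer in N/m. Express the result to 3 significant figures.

k = Gd⁴/(8D³N_a) = (81.3×10³ × 5.7⁴) / (8 × 35.0³ × 16)
  = 8.58203e+07 / 5.488e+06 = 15.638 N/mm = 15638 N/m

15600 N/m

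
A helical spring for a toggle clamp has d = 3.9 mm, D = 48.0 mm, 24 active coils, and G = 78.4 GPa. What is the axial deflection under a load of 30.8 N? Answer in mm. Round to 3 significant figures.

k = Gd⁴/(8D³N_a) = (78.4×10³)(3.9⁴)/(8·48.0³·24) = 0.85418 N/mm
δ = F/k = 30.8 / 0.85418 = 36.058 mm

36.1 mm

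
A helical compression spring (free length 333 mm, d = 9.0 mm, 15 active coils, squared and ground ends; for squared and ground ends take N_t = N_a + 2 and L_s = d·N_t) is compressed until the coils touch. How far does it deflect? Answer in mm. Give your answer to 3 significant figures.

N_t = 17; L_s = 9.0·17 = 153 mm
δ_solid = L₀ − L_s = 333 − 153 = 180 mm

180 mm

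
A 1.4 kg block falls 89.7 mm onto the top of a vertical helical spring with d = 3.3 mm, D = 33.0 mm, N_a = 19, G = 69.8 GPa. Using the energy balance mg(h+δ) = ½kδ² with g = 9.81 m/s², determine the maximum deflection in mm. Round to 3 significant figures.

k = Gd⁴/(8D³N_a) = (69.8×10³)(3.3⁴)/(8·33.0³·19) = 1.5154 N/mm
W = mg = 1.4 × 9.81 = 13.734 N
½kδ² − Wδ − Wh = 0 → δ = (W + √(W² + 2kWh))/k
δ = (13.734 + √(188.62 + 3733.75))/1.5154 = (13.734 + 62.629)/1.5154 = 50.391 mm

50.4 mm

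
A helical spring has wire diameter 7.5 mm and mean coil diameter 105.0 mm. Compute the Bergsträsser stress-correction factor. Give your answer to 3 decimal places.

1.094

C = D/d = 105.0/7.5 = 14.0000
K_B = (4C+2)/(4C−3) = 58.000/53.000 = 1.0943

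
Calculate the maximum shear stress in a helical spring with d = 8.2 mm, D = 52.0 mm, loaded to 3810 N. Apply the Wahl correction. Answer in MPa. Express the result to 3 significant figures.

1130 MPa

Spring index C = D/d = 52.0/8.2 = 6.3415
K_W = (4C−1)/(4C−4) + 0.615/C = 24.366/21.366 + 0.0970 = 1.2374
τ₀ = 8FD/(πd³) = 8·3810·52.0/(π·8.2³) = 1.58496e+06/1732.2 = 915.01 MPa
τ_max = K·τ₀ = 1.2374 × 915.01 = 1132.2 MPa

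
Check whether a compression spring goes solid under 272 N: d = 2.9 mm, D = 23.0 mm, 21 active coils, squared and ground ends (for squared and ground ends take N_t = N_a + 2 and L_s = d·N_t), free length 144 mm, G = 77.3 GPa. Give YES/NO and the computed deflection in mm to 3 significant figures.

YES, δ = 102 mm

k = Gd⁴/(8D³N_a) = (77.3×10³)(2.9⁴)/(8·23.0³·21) = 2.6747 N/mm
N_t = 23; L_s = 2.9·23 = 66.7 mm; δ_solid = L₀ − L_s = 144 − 66.7 = 77.3 mm
δ = F/k = 272/2.6747 = 101.69 mm
δ ≥ δ_solid → spring goes solid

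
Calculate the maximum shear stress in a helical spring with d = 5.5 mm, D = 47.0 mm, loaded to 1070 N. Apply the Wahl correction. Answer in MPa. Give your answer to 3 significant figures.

902 MPa

Spring index C = D/d = 47.0/5.5 = 8.5455
K_W = (4C−1)/(4C−4) + 0.615/C = 33.182/30.182 + 0.0720 = 1.1714
τ₀ = 8FD/(πd³) = 8·1070·47.0/(π·5.5³) = 402320/522.68 = 769.72 MPa
τ_max = K·τ₀ = 1.1714 × 769.72 = 901.63 MPa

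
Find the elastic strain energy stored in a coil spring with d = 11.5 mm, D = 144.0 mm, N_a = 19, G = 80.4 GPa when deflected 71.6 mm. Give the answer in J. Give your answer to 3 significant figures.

7.94 J

k = Gd⁴/(8D³N_a) = (80.4×10³)(11.5⁴)/(8·144.0³·19) = 3.0982 N/mm
U = ½kδ² = 0.5 × 3.0982 × 71.6² = 7941.7 N·mm = 7.9417 J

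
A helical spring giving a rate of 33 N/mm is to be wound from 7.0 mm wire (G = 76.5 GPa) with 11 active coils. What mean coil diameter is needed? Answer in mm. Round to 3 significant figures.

D = (Gd⁴/(8N_a·k))^(1/3) = (76.5×10³·7.0⁴/(8·11·33))^(1/3)
  = (63249.5)^(1/3) = 39.8430 mm

39.8 mm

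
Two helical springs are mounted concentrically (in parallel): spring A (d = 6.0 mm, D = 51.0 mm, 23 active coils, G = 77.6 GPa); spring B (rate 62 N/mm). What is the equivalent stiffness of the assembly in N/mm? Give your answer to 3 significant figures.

k_A = Gd⁴/(8D³N_a) = (77.6×10³)(6.0⁴)/(8·51.0³·23) = 4.1204 N/mm
Parallel: k_eq = 4.1204 + 62 = 66.12 N/mm

66.1 N/mm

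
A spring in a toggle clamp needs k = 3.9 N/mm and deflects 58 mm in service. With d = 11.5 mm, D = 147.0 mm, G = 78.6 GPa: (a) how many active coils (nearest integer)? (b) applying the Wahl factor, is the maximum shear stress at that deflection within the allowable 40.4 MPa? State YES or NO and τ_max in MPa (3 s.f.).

(a) 14 coils; (b) NO, τ_max = 61.3 MPa

N_a = Gd⁴/(8D³k) = (78.6×10³)(11.5⁴)/(8·147.0³·3.9) = 13.87 → N_a = 14
Actual rate k = Gd⁴/(8D³·14) = 3.8641 N/mm
Working load F = kδ = 3.8641·58 = 224.12 N
C = 147.0/11.5 = 12.7826; K_W = (4C−1)/(4C−4)+0.615/C = 1.1118
τ_max = K_W·8FD/(πd³) = 1.1118·55.161 = 61.327 MPa
τ_max > 40.4 MPa → exceeds allowable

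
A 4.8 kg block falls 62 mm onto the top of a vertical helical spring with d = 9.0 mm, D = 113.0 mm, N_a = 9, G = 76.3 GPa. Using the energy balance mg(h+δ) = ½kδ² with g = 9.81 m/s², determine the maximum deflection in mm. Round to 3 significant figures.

k = Gd⁴/(8D³N_a) = (76.3×10³)(9.0⁴)/(8·113.0³·9) = 4.8187 N/mm
W = mg = 4.8 × 9.81 = 47.088 N
½kδ² − Wδ − Wh = 0 → δ = (W + √(W² + 2kWh))/k
δ = (47.088 + √(2217.3 + 28135.8))/4.8187 = (47.088 + 174.22)/4.8187 = 45.927 mm

45.9 mm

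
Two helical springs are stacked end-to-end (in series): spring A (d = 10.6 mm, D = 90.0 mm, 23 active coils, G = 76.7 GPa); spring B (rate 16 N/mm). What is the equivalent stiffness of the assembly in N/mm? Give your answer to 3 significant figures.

4.97 N/mm

k_A = Gd⁴/(8D³N_a) = (76.7×10³)(10.6⁴)/(8·90.0³·23) = 7.2189 N/mm
Series: 1/k_eq = 1/7.2189 + 1/16 = 0.20102; k_eq = 4.9745 N/mm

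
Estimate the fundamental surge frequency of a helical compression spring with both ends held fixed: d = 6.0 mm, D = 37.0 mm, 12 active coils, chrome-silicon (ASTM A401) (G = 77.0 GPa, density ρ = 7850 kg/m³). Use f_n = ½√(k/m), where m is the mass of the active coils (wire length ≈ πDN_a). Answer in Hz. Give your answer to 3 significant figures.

k = Gd⁴/(8D³N_a) = (77.0×10³)(6.0⁴)/(8·37.0³·12) = 20.522 N/mm = 20522 N/m
Wire length L = πDN_a = π·37.0·12 = 1394.9 mm
m = ρ·(πd²/4)·L = 7850 × 28.274×10⁻⁶ m² × 1.3949 m = 0.3096 kg
f_n = ½√(k/m) = 0.5·√(20522/0.3096) = 0.5·√(66286) = 128.73 Hz

129 Hz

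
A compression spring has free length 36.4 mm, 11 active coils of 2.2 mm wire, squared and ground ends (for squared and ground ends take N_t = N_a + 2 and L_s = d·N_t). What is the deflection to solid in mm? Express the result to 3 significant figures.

N_t = 13; L_s = 2.2·13 = 28.6 mm
δ_solid = L₀ − L_s = 36.4 − 28.6 = 7.8 mm

7.80 mm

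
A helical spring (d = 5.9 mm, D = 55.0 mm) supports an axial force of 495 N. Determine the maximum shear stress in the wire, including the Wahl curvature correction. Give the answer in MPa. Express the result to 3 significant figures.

Spring index C = D/d = 55.0/5.9 = 9.3220
K_W = (4C−1)/(4C−4) + 0.615/C = 36.288/33.288 + 0.0660 = 1.1561
τ₀ = 8FD/(πd³) = 8·495·55.0/(π·5.9³) = 217800/645.22 = 337.56 MPa
τ_max = K·τ₀ = 1.1561 × 337.56 = 390.25 MPa

390 MPa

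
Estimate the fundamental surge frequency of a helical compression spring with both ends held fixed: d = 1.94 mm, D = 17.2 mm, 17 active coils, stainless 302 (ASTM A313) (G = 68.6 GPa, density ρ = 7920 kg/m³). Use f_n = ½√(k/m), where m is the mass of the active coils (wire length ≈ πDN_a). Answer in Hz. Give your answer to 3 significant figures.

k = Gd⁴/(8D³N_a) = (68.6×10³)(1.94⁴)/(8·17.2³·17) = 1.4041 N/mm = 1404.1 N/m
Wire length L = πDN_a = π·17.2·17 = 918.6 mm
m = ρ·(πd²/4)·L = 7920 × 2.9559×10⁻⁶ m² × 0.9186 m = 0.021505 kg
f_n = ½√(k/m) = 0.5·√(1404.1/0.021505) = 0.5·√(65292) = 127.76 Hz

128 Hz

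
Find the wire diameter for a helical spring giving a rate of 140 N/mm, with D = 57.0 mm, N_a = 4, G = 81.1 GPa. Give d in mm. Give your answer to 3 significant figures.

d = (8D³N_a·k / G)^(1/4) = (8·57.0³·4·140 / (81.1×10³))^0.25
  = (10230)^0.25 = 10.0570 mm

10.1 mm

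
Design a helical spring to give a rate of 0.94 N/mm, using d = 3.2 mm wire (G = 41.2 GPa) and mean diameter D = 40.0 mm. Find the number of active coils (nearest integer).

9

N_a = Gd⁴/(8D³k) = (41.2×10³ × 3.2⁴)/(8 × 40.0³ × 0.94)
    = 4.32013e+06 / 481280 = 8.976 → 9 coils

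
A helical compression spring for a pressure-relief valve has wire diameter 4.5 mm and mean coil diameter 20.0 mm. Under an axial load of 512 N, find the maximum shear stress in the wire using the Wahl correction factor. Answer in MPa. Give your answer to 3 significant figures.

388 MPa

Spring index C = D/d = 20.0/4.5 = 4.4444
K_W = (4C−1)/(4C−4) + 0.615/C = 16.778/13.778 + 0.1384 = 1.3561
τ₀ = 8FD/(πd³) = 8·512·20.0/(π·4.5³) = 81920/286.28 = 286.16 MPa
τ_max = K·τ₀ = 1.3561 × 286.16 = 388.06 MPa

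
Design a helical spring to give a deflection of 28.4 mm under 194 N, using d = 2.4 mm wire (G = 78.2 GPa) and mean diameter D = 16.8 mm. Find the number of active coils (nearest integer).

Required rate k = F/δ = 194/28.4 = 6.831 N/mm
N_a = Gd⁴/(8D³k) = (78.2×10³ × 2.4⁴)/(8 × 16.8³ × 6.831)
    = 2.59449e+06 / 259120 = 10.01 → 10 coils

10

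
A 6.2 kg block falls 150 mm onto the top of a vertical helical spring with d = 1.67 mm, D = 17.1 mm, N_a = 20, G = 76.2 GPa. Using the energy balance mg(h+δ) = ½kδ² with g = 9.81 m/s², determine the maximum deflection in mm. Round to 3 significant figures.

k = Gd⁴/(8D³N_a) = (76.2×10³)(1.67⁴)/(8·17.1³·20) = 0.74082 N/mm
W = mg = 6.2 × 9.81 = 60.822 N
½kδ² − Wδ − Wh = 0 → δ = (W + √(W² + 2kWh))/k
δ = (60.822 + √(3699.3 + 13517.4))/0.74082 = (60.822 + 131.21)/0.74082 = 259.22 mm

259 mm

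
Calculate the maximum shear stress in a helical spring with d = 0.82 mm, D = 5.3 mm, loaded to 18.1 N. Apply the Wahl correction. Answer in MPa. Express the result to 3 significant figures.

546 MPa

Spring index C = D/d = 5.3/0.82 = 6.4634
K_W = (4C−1)/(4C−4) + 0.615/C = 24.854/21.854 + 0.0952 = 1.2324
τ₀ = 8FD/(πd³) = 8·18.1·5.3/(π·0.82³) = 767.44/1.7322 = 443.05 MPa
τ_max = K·τ₀ = 1.2324 × 443.05 = 546.03 MPa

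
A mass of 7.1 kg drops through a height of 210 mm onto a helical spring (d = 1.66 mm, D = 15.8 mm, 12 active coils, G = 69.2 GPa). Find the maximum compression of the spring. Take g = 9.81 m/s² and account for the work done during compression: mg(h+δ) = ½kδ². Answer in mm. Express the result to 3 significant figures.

204 mm

k = Gd⁴/(8D³N_a) = (69.2×10³)(1.66⁴)/(8·15.8³·12) = 1.3877 N/mm
W = mg = 7.1 × 9.81 = 69.651 N
½kδ² − Wδ − Wh = 0 → δ = (W + √(W² + 2kWh))/k
δ = (69.651 + √(4851.3 + 40595))/1.3877 = (69.651 + 213.18)/1.3877 = 203.81 mm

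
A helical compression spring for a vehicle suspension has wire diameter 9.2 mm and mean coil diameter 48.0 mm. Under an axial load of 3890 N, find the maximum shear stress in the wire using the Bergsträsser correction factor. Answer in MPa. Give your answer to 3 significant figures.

781 MPa

Spring index C = D/d = 48.0/9.2 = 5.2174
K_B = (4C+2)/(4C−3) = 22.870/17.870 = 1.2798
τ₀ = 8FD/(πd³) = 8·3890·48.0/(π·9.2³) = 1.49376e+06/2446.3 = 610.62 MPa
τ_max = K·τ₀ = 1.2798 × 610.62 = 781.47 MPa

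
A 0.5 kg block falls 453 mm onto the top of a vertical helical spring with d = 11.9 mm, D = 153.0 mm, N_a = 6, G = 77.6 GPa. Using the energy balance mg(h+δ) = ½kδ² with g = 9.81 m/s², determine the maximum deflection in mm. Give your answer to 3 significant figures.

22.7 mm

k = Gd⁴/(8D³N_a) = (77.6×10³)(11.9⁴)/(8·153.0³·6) = 9.0518 N/mm
W = mg = 0.5 × 9.81 = 4.905 N
½kδ² − Wδ − Wh = 0 → δ = (W + √(W² + 2kWh))/k
δ = (4.905 + √(24.059 + 40225.5))/9.0518 = (4.905 + 200.62)/9.0518 = 22.706 mm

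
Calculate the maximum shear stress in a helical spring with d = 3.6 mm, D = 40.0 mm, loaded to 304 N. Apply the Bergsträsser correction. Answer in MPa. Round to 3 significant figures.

744 MPa

Spring index C = D/d = 40.0/3.6 = 11.1111
K_B = (4C+2)/(4C−3) = 46.444/41.444 = 1.1206
τ₀ = 8FD/(πd³) = 8·304·40.0/(π·3.6³) = 97280/146.57 = 663.69 MPa
τ_max = K·τ₀ = 1.1206 × 663.69 = 743.76 MPa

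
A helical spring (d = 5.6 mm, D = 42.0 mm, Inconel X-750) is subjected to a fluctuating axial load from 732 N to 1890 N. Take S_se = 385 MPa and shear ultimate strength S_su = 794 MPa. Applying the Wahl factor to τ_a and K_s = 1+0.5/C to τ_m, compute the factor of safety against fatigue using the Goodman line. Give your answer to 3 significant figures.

0.461

C = D/d = 42.0/5.6 = 7.5000; K_W = (4C−1)/(4C−4)+0.615/C = 1.1974; K_s = 1+0.5/C = 1.0667
F_a = (F_max−F_min)/2 = 579 N; F_m = (F_max+F_min)/2 = 1311 N
τ_a = K_W·8F_aD/(πd³) = 1.1974 × 352.62 = 422.22 MPa
τ_m = K_s·8F_mD/(πd³) = 1.0667 × 798.41 = 851.64 MPa
Goodman: 1/n_f = τ_a/S_se + τ_m/S_su = 422.22/385 + 851.64/794 = 1.09667 + 1.07260 = 2.1693
n_f = 1/2.1693 = 0.461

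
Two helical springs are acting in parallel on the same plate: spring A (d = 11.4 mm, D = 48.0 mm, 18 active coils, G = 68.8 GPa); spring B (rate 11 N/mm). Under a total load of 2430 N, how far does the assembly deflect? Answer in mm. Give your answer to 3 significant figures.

28.9 mm

k_A = Gd⁴/(8D³N_a) = (68.8×10³)(11.4⁴)/(8·48.0³·18) = 72.966 N/mm
Parallel: k_eq = 72.966 + 11 = 83.966 N/mm
δ = F/k_eq = 2430/83.966 = 28.94 mm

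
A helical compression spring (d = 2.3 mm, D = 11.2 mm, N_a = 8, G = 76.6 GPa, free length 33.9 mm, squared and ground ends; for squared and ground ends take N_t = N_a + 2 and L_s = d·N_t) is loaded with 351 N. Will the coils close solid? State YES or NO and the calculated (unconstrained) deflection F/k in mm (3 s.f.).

YES, δ = 14.7 mm

k = Gd⁴/(8D³N_a) = (76.6×10³)(2.3⁴)/(8·11.2³·8) = 23.84 N/mm
N_t = 10; L_s = 2.3·10 = 23 mm; δ_solid = L₀ − L_s = 33.9 − 23 = 10.9 mm
δ = F/k = 351/23.84 = 14.723 mm
δ ≥ δ_solid → spring goes solid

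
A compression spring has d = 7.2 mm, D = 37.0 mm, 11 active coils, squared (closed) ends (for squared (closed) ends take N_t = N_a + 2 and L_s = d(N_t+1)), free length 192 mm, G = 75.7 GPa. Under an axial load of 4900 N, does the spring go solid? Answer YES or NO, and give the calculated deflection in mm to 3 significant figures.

YES, δ = 107 mm

k = Gd⁴/(8D³N_a) = (75.7×10³)(7.2⁴)/(8·37.0³·11) = 45.639 N/mm
N_t = 13; L_s = 7.2·14 = 100.8 mm; δ_solid = L₀ − L_s = 192 − 100.8 = 91.2 mm
δ = F/k = 4900/45.639 = 107.36 mm
δ ≥ δ_solid → spring goes solid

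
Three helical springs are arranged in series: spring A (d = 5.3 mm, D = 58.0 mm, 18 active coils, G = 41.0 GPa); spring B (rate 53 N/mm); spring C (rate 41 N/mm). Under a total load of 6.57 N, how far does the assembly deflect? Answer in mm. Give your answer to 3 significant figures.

5.99 mm

k_A = Gd⁴/(8D³N_a) = (41.0×10³)(5.3⁴)/(8·58.0³·18) = 1.1514 N/mm
Series: 1/k_eq = 1/1.1514 + 1/53 + 1/41 = 0.91174; k_eq = 1.0968 N/mm
δ = F/k_eq = 6.57/1.0968 = 5.9901 mm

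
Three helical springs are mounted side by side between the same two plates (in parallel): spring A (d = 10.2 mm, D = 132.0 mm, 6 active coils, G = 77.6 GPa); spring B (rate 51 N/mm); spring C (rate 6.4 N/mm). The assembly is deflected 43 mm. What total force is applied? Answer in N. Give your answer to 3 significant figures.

k_A = Gd⁴/(8D³N_a) = (77.6×10³)(10.2⁴)/(8·132.0³·6) = 7.6085 N/mm
Parallel: k_eq = 7.6085 + 51 + 6.4 = 65.009 N/mm
F = k_eq·δ = 65.009·43 = 2795.4 N

2800 N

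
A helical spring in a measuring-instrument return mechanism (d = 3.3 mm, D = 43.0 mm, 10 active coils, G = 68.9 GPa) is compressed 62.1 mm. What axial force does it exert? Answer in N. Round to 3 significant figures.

79.8 N

k = Gd⁴/(8D³N_a) = (68.9×10³)(3.3⁴)/(8·43.0³·10) = 1.2846 N/mm
F = k·δ = 1.2846 × 62.1 = 79.776 N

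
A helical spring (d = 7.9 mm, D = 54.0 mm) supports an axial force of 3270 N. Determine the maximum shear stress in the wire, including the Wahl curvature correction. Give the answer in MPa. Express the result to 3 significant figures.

1110 MPa

Spring index C = D/d = 54.0/7.9 = 6.8354
K_W = (4C−1)/(4C−4) + 0.615/C = 26.342/23.342 + 0.0900 = 1.2185
τ₀ = 8FD/(πd³) = 8·3270·54.0/(π·7.9³) = 1.41264e+06/1548.9 = 912.01 MPa
τ_max = K·τ₀ = 1.2185 × 912.01 = 1111.3 MPa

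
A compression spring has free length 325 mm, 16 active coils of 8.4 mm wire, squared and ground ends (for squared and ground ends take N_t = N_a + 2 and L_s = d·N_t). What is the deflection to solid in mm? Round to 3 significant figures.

174 mm

N_t = 18; L_s = 8.4·18 = 151.2 mm
δ_solid = L₀ − L_s = 325 − 151.2 = 173.8 mm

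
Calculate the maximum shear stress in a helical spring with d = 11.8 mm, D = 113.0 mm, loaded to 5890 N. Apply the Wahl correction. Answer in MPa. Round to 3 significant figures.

1190 MPa

Spring index C = D/d = 113.0/11.8 = 9.5763
K_W = (4C−1)/(4C−4) + 0.615/C = 37.305/34.305 + 0.0642 = 1.1517
τ₀ = 8FD/(πd³) = 8·5890·113.0/(π·11.8³) = 5.32456e+06/5161.7 = 1031.5 MPa
τ_max = K·τ₀ = 1.1517 × 1031.5 = 1188 MPa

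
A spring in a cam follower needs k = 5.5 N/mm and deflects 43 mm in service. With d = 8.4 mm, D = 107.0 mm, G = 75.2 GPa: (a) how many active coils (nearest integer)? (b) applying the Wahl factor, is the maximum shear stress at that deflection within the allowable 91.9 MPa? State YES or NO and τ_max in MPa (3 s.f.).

N_a = Gd⁴/(8D³k) = (75.2×10³)(8.4⁴)/(8·107.0³·5.5) = 6.946 → N_a = 7
Actual rate k = Gd⁴/(8D³·7) = 5.4575 N/mm
Working load F = kδ = 5.4575·43 = 234.67 N
C = 107.0/8.4 = 12.7381; K_W = (4C−1)/(4C−4)+0.615/C = 1.1122
τ_max = K_W·8FD/(πd³) = 1.1122·107.88 = 119.98 MPa
τ_max > 91.9 MPa → exceeds allowable

(a) 7 coils; (b) NO, τ_max = 120 MPa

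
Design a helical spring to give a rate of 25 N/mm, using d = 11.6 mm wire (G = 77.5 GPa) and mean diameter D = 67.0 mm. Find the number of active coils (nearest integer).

N_a = Gd⁴/(8D³k) = (77.5×10³ × 11.6⁴)/(8 × 67.0³ × 25)
    = 1.40325e+09 / 6.01526e+07 = 23.33 → 23 coils

23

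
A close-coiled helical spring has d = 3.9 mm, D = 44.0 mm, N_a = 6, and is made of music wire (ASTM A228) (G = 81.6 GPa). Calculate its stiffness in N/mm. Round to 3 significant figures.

k = Gd⁴/(8D³N_a) = (81.6×10³ × 3.9⁴) / (8 × 44.0³ × 6)
  = 1.88777e+07 / 4.08883e+06 = 4.6169 N/mm

4.62 N/mm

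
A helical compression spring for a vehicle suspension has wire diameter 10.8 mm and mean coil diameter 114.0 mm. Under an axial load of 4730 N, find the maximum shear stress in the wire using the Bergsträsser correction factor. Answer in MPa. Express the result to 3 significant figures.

1230 MPa

Spring index C = D/d = 114.0/10.8 = 10.5556
K_B = (4C+2)/(4C−3) = 44.222/39.222 = 1.1275
τ₀ = 8FD/(πd³) = 8·4730·114.0/(π·10.8³) = 4.31376e+06/3957.5 = 1090 MPa
τ_max = K·τ₀ = 1.1275 × 1090 = 1229 MPa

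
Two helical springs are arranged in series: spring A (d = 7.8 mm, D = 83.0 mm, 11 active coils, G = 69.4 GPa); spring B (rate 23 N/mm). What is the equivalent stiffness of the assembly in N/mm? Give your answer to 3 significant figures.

4.18 N/mm

k_A = Gd⁴/(8D³N_a) = (69.4×10³)(7.8⁴)/(8·83.0³·11) = 5.1053 N/mm
Series: 1/k_eq = 1/5.1053 + 1/23 = 0.23935; k_eq = 4.1779 N/mm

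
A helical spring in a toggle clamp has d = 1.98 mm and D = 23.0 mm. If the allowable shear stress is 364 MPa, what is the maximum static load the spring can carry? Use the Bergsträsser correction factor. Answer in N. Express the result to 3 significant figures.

C = D/d = 23.0/1.98 = 11.6162
K_B = (4C+2)/(4C−3) = 48.465/43.465 = 1.1150
τ_max = K·8FD/(πd³) → F_max = τ_allow·πd³/(8DK)
F_max = 364·π·1.98³/(8·23.0·1.1150) = 8876.6/205.17 = 43.265 N

43.3 N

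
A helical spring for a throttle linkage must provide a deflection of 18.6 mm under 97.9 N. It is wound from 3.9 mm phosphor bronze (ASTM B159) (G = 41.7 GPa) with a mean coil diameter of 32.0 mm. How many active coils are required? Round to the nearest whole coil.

Required rate k = F/δ = 97.9/18.6 = 5.2634 N/mm
N_a = Gd⁴/(8D³k) = (41.7×10³ × 3.9⁴)/(8 × 32.0³ × 5.2634)
    = 9.64705e+06 / 1.37978e+06 = 6.992 → 7 coils

7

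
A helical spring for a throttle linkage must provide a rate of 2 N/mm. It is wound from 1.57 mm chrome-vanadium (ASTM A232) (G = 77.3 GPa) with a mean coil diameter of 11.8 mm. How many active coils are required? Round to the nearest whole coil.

18

N_a = Gd⁴/(8D³k) = (77.3×10³ × 1.57⁴)/(8 × 11.8³ × 2)
    = 469654 / 26288.5 = 17.87 → 18 coils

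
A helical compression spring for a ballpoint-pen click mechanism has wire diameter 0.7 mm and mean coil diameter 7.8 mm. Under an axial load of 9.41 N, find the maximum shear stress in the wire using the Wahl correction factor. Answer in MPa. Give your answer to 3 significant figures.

615 MPa

Spring index C = D/d = 7.8/0.7 = 11.1429
K_W = (4C−1)/(4C−4) + 0.615/C = 43.571/40.571 + 0.0552 = 1.1291
τ₀ = 8FD/(πd³) = 8·9.41·7.8/(π·0.7³) = 587.184/1.0776 = 544.92 MPa
τ_max = K·τ₀ = 1.1291 × 544.92 = 615.29 MPa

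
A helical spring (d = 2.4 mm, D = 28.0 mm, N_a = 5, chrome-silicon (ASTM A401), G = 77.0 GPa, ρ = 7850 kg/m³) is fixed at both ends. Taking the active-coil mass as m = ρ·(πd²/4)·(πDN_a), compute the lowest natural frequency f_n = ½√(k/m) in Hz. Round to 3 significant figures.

k = Gd⁴/(8D³N_a) = (77.0×10³)(2.4⁴)/(8·28.0³·5) = 2.9094 N/mm = 2909.4 N/m
Wire length L = πDN_a = π·28.0·5 = 439.82 mm
m = ρ·(πd²/4)·L = 7850 × 4.5239×10⁻⁶ m² × 0.43982 m = 0.015619 kg
f_n = ½√(k/m) = 0.5·√(2909.4/0.015619) = 0.5·√(1.8627e+05) = 215.79 Hz

216 Hz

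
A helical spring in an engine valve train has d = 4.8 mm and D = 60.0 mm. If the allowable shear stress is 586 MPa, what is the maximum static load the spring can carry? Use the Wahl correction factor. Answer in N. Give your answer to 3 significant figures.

381 N

C = D/d = 60.0/4.8 = 12.5000
K_W = (4C−1)/(4C−4) + 0.615/C = 49.000/46.000 + 0.0492 = 1.1144
τ_max = K·8FD/(πd³) → F_max = τ_allow·πd³/(8DK)
F_max = 586·π·4.8³/(8·60.0·1.1144) = 2.036e+05/534.92 = 380.61 N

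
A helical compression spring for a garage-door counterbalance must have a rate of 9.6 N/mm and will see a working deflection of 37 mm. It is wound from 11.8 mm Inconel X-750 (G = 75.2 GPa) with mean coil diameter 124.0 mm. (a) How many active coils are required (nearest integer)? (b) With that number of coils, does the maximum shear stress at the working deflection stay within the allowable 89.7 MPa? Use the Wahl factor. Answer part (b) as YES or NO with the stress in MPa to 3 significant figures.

N_a = Gd⁴/(8D³k) = (75.2×10³)(11.8⁴)/(8·124.0³·9.6) = 9.957 → N_a = 10
Actual rate k = Gd⁴/(8D³·10) = 9.5585 N/mm
Working load F = kδ = 9.5585·37 = 353.67 N
C = 124.0/11.8 = 10.5085; K_W = (4C−1)/(4C−4)+0.615/C = 1.1374
τ_max = K_W·8FD/(πd³) = 1.1374·67.969 = 77.308 MPa
τ_max ≤ 89.7 MPa → acceptable

(a) 10 coils; (b) YES, τ_max = 77.3 MPa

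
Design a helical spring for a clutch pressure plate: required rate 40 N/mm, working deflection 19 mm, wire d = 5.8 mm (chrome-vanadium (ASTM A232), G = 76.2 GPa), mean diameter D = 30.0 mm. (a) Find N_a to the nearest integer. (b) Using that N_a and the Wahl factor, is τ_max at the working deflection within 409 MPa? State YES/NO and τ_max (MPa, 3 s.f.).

(a) 10 coils; (b) YES, τ_max = 386 MPa

N_a = Gd⁴/(8D³k) = (76.2×10³)(5.8⁴)/(8·30.0³·40) = 9.981 → N_a = 10
Actual rate k = Gd⁴/(8D³·10) = 39.922 N/mm
Working load F = kδ = 39.922·19 = 758.52 N
C = 30.0/5.8 = 5.1724; K_W = (4C−1)/(4C−4)+0.615/C = 1.2987
τ_max = K_W·8FD/(πd³) = 1.2987·296.99 = 385.69 MPa
τ_max ≤ 409 MPa → acceptable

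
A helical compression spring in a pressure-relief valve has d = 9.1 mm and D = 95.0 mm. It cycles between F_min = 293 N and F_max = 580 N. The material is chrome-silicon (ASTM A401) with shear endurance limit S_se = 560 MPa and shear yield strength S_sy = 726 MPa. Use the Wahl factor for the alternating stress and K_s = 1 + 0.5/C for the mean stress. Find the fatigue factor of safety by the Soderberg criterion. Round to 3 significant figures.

C = D/d = 95.0/9.1 = 10.4396; K_W = (4C−1)/(4C−4)+0.615/C = 1.1384; K_s = 1+0.5/C = 1.0479
F_a = (F_max−F_min)/2 = 143.5 N; F_m = (F_max+F_min)/2 = 436.5 N
τ_a = K_W·8F_aD/(πd³) = 1.1384 × 46.067 = 52.441 MPa
τ_m = K_s·8F_mD/(πd³) = 1.0479 × 140.13 = 146.84 MPa
Soderberg: 1/n_f = τ_a/S_se + τ_m/S_sy = 52.441/560 + 146.84/726 = 0.09364 + 0.20226 = 0.2959
n_f = 1/0.2959 = 3.379

3.38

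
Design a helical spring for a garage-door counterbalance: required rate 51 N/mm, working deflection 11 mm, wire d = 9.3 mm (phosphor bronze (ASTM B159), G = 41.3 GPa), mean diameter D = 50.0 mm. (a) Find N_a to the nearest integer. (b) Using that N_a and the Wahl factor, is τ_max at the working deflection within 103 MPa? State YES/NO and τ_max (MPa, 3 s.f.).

(a) 6 coils; (b) NO, τ_max = 115 MPa

N_a = Gd⁴/(8D³k) = (41.3×10³)(9.3⁴)/(8·50.0³·51) = 6.058 → N_a = 6
Actual rate k = Gd⁴/(8D³·6) = 51.491 N/mm
Working load F = kδ = 51.491·11 = 566.4 N
C = 50.0/9.3 = 5.3763; K_W = (4C−1)/(4C−4)+0.615/C = 1.2858
τ_max = K_W·8FD/(πd³) = 1.2858·89.657 = 115.28 MPa
τ_max > 103 MPa → exceeds allowable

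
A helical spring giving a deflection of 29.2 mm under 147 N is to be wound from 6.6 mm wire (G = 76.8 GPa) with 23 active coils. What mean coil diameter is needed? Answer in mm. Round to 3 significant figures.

54.0 mm

Required rate k = F/δ = 147/29.2 = 5.0342 N/mm
D = (Gd⁴/(8N_a·k))^(1/3) = (76.8×10³·6.6⁴/(8·23·5.0342))^(1/3)
  = (157320)^(1/3) = 53.9836 mm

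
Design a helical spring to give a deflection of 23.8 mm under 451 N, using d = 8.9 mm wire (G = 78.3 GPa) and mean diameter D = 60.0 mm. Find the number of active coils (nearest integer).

Required rate k = F/δ = 451/23.8 = 18.95 N/mm
N_a = Gd⁴/(8D³k) = (78.3×10³ × 8.9⁴)/(8 × 60.0³ × 18.95)
    = 4.91272e+08 / 3.27449e+07 = 15 → 15 coils

15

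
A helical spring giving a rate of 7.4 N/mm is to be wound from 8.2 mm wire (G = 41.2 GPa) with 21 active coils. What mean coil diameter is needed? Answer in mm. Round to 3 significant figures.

D = (Gd⁴/(8N_a·k))^(1/3) = (41.2×10³·8.2⁴/(8·21·7.4))^(1/3)
  = (149834)^(1/3) = 53.1134 mm

53.1 mm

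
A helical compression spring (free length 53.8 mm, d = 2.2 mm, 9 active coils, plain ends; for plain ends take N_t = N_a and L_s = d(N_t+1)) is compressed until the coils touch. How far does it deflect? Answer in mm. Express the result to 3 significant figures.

N_t = 9; L_s = 2.2·10 = 22 mm
δ_solid = L₀ − L_s = 53.8 − 22 = 31.8 mm

31.8 mm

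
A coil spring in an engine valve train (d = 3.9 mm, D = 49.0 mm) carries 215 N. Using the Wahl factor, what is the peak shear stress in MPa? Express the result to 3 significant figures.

Spring index C = D/d = 49.0/3.9 = 12.5641
K_W = (4C−1)/(4C−4) + 0.615/C = 49.256/46.256 + 0.0489 = 1.1138
τ₀ = 8FD/(πd³) = 8·215·49.0/(π·3.9³) = 84280/186.36 = 452.25 MPa
τ_max = K·τ₀ = 1.1138 × 452.25 = 503.72 MPa

504 MPa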